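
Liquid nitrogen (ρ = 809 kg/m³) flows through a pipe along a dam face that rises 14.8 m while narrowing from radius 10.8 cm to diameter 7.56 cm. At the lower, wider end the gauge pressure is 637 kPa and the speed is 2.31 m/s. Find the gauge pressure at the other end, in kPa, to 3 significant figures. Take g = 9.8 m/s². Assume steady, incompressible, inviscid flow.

Mass conservation (A₁v₁ = A₂v₂) gives v₂ = 2.31 × 366/44.9 = 18.9 m/s.
Applying Bernoulli between the two ends and solving for P₂: P₂ = P₁ + ½ρ(v₁² − v₂²) − ρgΔh.
P₂ = 637000 + ½·809·(2.31² − 18.9²) − 809·9.8·(+14.8) = 637000 + (-142000) − (117000) = 378000 Pa.

P₂ ≈ 378 kPa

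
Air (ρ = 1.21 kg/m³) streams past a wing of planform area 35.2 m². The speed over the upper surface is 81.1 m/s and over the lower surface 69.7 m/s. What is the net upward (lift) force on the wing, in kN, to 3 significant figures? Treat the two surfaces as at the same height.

F ≈ 36.6 kN

With equal heights on the two surfaces, Bernoulli gives P_lower − P_upper = ½ρ(v_upper² − v_lower²).
ΔP = ½·1.21·(81.1² − 69.7²) = 1040 Pa.
Lift = ΔP · A = 1040 × 35.2 = 36600 N.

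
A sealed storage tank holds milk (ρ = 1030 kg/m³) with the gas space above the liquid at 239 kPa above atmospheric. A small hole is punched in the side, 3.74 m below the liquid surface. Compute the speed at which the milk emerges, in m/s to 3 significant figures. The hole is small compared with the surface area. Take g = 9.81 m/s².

Take point 1 at the surface (v₁ ≈ 0) and point 2 at the hole (at atmospheric pressure). Bernoulli: P₁ + ρg h = P_atm + ½ρv₂².
With P₁ − P_atm = 239000 Pa, v₂ = √(2gh + 2ΔP/ρ) = √(2·9.81·3.74 + 2·239000/1030) = 23.2 m/s.

v = 23.2 m/s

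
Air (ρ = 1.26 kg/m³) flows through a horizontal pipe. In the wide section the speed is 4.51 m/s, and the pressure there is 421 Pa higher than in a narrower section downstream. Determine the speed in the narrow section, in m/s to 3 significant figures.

Horizontal Bernoulli: P₁ + ½ρv₁² = P₂ + ½ρv₂², so v₂² = v₁² + 2(P₁ − P₂)/ρ.
v₂ = √(4.51² + 2·421/1.26) = √(20.3 + 668) = 26.2 m/s.

v₂ ≈ 26.2 m/s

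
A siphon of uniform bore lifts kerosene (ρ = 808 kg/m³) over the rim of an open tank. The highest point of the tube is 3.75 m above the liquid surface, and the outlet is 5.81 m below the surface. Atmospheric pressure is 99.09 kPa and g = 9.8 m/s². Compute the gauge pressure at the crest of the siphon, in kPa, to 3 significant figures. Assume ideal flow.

Bernoulli surface→outlet gives ½v² = g·h_out, so v = √(2·9.8·5.81) = 10.7 m/s.
Continuity keeps v the same throughout the tube; from surface to crest, P_atm + 0 = P_top + ½ρv² + ρg·h_top.
P_top = 99090 − ½·808·10.7² − 808·9.8·3.75 = 23400 Pa. So P_gauge = P_top − P_atm = -75700 Pa.

P_gauge ≈ -75.7 kPa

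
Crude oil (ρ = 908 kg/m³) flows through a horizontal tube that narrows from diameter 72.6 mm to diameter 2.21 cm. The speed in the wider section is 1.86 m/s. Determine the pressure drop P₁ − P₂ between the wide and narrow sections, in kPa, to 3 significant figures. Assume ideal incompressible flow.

ΔP ≈ 181 kPa

Continuity gives A₁v₁ = A₂v₂, so v₂ = (41.4 cm²)/(3.84 cm²) × 1.86 m/s = 20.1 m/s.
The pipe is horizontal, so Bernoulli reduces to P₁ + ½ρv₁² = P₂ + ½ρv₂².
P₁ − P₂ = ½·908·(20.1² − 1.86²) = ½·908·399 = 181000 Pa.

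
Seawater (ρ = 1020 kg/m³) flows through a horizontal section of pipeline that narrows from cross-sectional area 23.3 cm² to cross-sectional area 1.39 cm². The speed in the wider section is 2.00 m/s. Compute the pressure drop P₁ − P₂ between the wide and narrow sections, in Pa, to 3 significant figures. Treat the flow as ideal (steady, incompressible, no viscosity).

ΔP = 571000 Pa

Mass conservation (A₁v₁ = A₂v₂) gives v₂ = 2.00 × 23.3/1.39 = 33.5 m/s.
Along the horizontal streamline, P + ½ρv² is constant.
P₁ − P₂ = ½·1020·(33.5² − 2.00²) = ½·1020·1120 = 571000 Pa.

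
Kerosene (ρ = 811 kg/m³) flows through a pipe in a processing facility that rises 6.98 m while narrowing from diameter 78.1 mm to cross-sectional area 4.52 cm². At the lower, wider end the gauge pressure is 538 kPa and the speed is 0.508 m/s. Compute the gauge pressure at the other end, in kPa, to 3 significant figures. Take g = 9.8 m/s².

471 kPa

The volume flow rate is constant, so v₂ = (A₁/A₂)v₁ = (47.9/4.52)·0.508 = 5.38 m/s.
Applying Bernoulli between the two ends and solving for P₂: P₂ = P₁ + ½ρ(v₁² − v₂²) − ρgΔh.
P₂ = 538000 + ½·811·(0.508² − 5.38²) − 811·9.8·(+6.98) = 538000 + (-11700) − (55500) = 471000 Pa.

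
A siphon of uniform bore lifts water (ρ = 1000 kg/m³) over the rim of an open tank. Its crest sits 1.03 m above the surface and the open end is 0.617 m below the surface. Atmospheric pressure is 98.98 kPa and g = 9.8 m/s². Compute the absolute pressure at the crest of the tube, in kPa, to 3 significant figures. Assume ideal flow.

From the surface to the outlet (both open to atmosphere, surface at rest): v = √(2g·h_out) = √(2·9.8·0.617) = 3.48 m/s.
The bore is uniform, so the speed at the crest is the same v. Bernoulli surface→crest: P_atm = P_top + ½ρv² + ρg·h_top.
P_top = 98980 − ½·1000·3.48² − 1000·9.8·1.03 = 82800 Pa.

P_top ≈ 82.8 kPa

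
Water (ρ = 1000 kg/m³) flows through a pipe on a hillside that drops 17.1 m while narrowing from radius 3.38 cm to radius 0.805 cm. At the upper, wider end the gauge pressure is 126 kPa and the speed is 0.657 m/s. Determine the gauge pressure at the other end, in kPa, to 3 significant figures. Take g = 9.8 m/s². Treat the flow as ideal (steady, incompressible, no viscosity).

P₂ ≈ 227 kPa

The volume flow rate is constant, so v₂ = (A₁/A₂)v₁ = (35.9/2.04)·0.657 = 11.6 m/s.
Energy conservation along the streamline gives P₂ = P₁ − ½ρ(v₂² − v₁²) − ρg(h₂ − h₁).
P₂ = 126000 + ½·1000·(0.657² − 11.6²) − 1000·9.8·(−17.1) = 126000 + (-66900) − (-168000) = 227000 Pa.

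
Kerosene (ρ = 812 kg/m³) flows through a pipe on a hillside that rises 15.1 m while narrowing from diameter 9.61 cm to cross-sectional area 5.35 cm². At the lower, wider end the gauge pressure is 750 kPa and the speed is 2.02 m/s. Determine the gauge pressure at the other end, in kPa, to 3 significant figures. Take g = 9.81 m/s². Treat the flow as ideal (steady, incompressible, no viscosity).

By continuity, v₂ = v₁·A₁/A₂ = 2.02·(72.5/5.35) = 27.4 m/s.
Applying Bernoulli between the two ends and solving for P₂: P₂ = P₁ + ½ρ(v₁² − v₂²) − ρgΔh.
P₂ = 750000 + ½·812·(2.02² − 27.4²) − 812·9.81·(+15.1) = 750000 + (-303000) − (120000) = 327000 Pa.

327 kPa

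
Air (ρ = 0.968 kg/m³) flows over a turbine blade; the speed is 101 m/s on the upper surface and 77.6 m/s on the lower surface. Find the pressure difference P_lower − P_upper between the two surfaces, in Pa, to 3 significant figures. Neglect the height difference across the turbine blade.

ΔP ≈ 2020 Pa

With negligible Δh, P + ½ρv² is constant, so P_low − P_up = ½ρ(v_up² − v_low²).
ΔP = ½·0.968·(101² − 77.6²) = 2020 Pa.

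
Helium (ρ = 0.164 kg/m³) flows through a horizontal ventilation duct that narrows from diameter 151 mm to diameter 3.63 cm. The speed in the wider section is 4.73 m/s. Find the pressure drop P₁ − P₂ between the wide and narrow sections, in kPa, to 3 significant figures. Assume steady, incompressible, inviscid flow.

The volume flow rate is constant, so v₂ = (A₁/A₂)v₁ = (179/10.3)·4.73 = 81.8 m/s.
Along the horizontal streamline, P + ½ρv² is constant.
P₁ − P₂ = ½·0.164·(81.8² − 4.73²) = ½·0.164·6680 = 547 Pa.

ΔP ≈ 0.547 kPa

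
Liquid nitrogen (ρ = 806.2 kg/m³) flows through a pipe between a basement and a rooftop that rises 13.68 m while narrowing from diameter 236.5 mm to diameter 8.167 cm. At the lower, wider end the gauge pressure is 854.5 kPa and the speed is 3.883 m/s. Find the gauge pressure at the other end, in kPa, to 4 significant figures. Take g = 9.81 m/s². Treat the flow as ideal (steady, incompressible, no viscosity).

325.0 kPa

The volume flow rate is constant, so v₂ = (A₁/A₂)v₁ = (439.3/52.39)·3.883 = 32.56 m/s.
Applying Bernoulli between the two ends and solving for P₂: P₂ = P₁ + ½ρ(v₁² − v₂²) − ρgΔh.
P₂ = 854500 + ½·806.2·(3.883² − 32.56²) − 806.2·9.81·(+13.68) = 854500 + (-421300) − (108200) = 325000 Pa.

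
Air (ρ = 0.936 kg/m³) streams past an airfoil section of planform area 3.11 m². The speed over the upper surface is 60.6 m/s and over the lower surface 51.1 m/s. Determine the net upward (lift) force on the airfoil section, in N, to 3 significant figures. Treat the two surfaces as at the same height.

1540 N

From P + ½ρv² = const at equal height, P_low − P_up = ½ρ(v_up² − v_low²).
ΔP = ½·0.936·(60.6² − 51.1²) = 497 Pa.
Lift = ΔP · A = 497 × 3.11 = 1540 N.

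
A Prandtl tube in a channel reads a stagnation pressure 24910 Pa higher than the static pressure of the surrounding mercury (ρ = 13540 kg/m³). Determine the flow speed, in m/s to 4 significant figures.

v = 1.918 m/s

Bernoulli between the free stream and the stagnation point: ½ρv² = P_stag − P_static.
v = √(2ΔP/ρ) = √(2·24910/13540) = 1.918 m/s.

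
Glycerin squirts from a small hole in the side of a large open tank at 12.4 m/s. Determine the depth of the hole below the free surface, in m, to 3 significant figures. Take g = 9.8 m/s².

7.84 m

Torricelli: v = √(2gh), so h = v²/(2g).
h = 12.4²/(2·9.8) = 154/19.60 = 7.84 m.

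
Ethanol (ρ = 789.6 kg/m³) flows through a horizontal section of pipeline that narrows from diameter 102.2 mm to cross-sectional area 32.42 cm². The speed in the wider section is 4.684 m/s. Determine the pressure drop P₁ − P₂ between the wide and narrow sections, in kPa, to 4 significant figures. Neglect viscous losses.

ΔP = 46.80 kPa

By continuity, v₂ = v₁·A₁/A₂ = 4.684·(82.03/32.42) = 11.85 m/s.
Along the horizontal streamline, P + ½ρv² is constant.
P₁ − P₂ = ½·789.6·(11.85² − 4.684²) = ½·789.6·118.5 = 46800 Pa.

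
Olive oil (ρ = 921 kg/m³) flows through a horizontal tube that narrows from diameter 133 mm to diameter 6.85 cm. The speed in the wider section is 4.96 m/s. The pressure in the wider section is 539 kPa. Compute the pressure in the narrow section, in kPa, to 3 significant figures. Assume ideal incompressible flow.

The volume flow rate is constant, so v₂ = (A₁/A₂)v₁ = (139/36.9)·4.96 = 18.7 m/s.
With no height change, Bernoulli's equation is P₁ + ½ρv₁² = P₂ + ½ρv₂².
P₂ = P₁ − ½ρ(v₂² − v₁²) = 539000 − ½·921·(18.7² − 4.96²) = 539000 − 150000 = 389000 Pa.

P₂ ≈ 389 kPa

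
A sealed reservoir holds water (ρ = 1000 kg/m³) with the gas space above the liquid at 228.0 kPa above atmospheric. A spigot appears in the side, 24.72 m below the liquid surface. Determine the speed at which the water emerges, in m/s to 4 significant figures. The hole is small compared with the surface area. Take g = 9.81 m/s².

Take point 1 at the surface (v₁ ≈ 0) and point 2 at the hole (at atmospheric pressure). Bernoulli: P₁ + ρg h = P_atm + ½ρv₂².
With P₁ − P_atm = 228000 Pa, v₂ = √(2gh + 2ΔP/ρ) = √(2·9.81·24.72 + 2·228000/1000) = 30.68 m/s.

30.68 m/s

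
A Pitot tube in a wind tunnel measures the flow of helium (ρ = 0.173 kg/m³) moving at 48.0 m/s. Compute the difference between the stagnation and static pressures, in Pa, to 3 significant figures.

At the stagnation point the flow is brought to rest, so Bernoulli gives P_stag − P_static = ½ρv².
ΔP = ½·0.173·48.0² = 199 Pa.

199 Pa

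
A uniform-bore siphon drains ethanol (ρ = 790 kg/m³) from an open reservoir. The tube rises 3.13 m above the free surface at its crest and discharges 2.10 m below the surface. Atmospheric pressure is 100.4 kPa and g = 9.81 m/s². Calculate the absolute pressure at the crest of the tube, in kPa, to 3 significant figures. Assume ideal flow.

From the surface to the outlet (both open to atmosphere, surface at rest): v = √(2g·h_out) = √(2·9.81·2.10) = 6.42 m/s.
With constant cross-section the crest speed equals v; applying Bernoulli from the surface up to the crest, P_top = P_atm − ½ρv² − ρg·h_top.
P_top = 100400 − ½·790·6.42² − 790·9.81·3.13 = 59900 Pa.

59.9 kPa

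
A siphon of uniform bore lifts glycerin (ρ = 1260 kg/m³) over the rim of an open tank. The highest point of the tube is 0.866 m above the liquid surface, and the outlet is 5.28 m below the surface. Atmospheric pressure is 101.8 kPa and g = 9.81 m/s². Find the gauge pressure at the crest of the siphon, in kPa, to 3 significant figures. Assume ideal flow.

P_gauge ≈ -76.0 kPa

From the surface to the outlet (both open to atmosphere, surface at rest): v = √(2g·h_out) = √(2·9.81·5.28) = 10.2 m/s.
With constant cross-section the crest speed equals v; applying Bernoulli from the surface up to the crest, P_top = P_atm − ½ρv² − ρg·h_top.
P_top = 101800 − ½·1260·10.2² − 1260·9.81·0.866 = 25800 Pa. So P_gauge = P_top − P_atm = -76000 Pa.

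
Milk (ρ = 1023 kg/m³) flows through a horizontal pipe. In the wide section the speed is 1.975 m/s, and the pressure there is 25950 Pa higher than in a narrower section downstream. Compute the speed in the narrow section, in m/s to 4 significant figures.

Horizontal Bernoulli: P₁ + ½ρv₁² = P₂ + ½ρv₂², so v₂² = v₁² + 2(P₁ − P₂)/ρ.
v₂ = √(1.975² + 2·25950/1023) = √(3.901 + 50.73) = 7.391 m/s.

v₂ ≈ 7.391 m/s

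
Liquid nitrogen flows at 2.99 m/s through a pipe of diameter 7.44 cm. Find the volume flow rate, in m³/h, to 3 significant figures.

Q ≈ 46.8 m³/h

Q = A·v = 0.00435 m² × 2.99 m/s = 0.0130 m³/s.
Converting: 0.0130 m³/s × 3600 = 46.8 m³/h.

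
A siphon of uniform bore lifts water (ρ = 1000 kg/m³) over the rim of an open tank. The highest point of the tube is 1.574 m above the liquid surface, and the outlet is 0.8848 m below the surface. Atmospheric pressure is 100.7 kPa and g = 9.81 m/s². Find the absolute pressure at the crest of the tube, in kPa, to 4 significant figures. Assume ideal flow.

76.58 kPa

Bernoulli surface→outlet gives ½v² = g·h_out, so v = √(2·9.81·0.8848) = 4.167 m/s.
The bore is uniform, so the speed at the crest is the same v. Bernoulli surface→crest: P_atm = P_top + ½ρv² + ρg·h_top.
P_top = 100700 − ½·1000·4.167² − 1000·9.81·1.574 = 76580 Pa.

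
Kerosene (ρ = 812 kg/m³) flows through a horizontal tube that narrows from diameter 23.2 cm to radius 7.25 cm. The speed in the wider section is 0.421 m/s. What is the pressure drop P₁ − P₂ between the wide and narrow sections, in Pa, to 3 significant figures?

ΔP ≈ 400 Pa

The volume flow rate is constant, so v₂ = (A₁/A₂)v₁ = (423/165)·0.421 = 1.08 m/s.
Bernoulli (h₁ = h₂): P₁ − P₂ = ½ρ(v₂² − v₁²).
P₁ − P₂ = ½·812·(1.08² − 0.421²) = ½·812·0.984 = 400 Pa.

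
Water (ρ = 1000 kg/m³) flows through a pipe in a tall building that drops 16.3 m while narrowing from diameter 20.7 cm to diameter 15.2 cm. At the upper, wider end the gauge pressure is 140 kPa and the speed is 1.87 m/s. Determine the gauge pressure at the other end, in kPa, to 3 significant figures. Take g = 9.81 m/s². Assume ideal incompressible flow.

296 kPa

Mass conservation (A₁v₁ = A₂v₂) gives v₂ = 1.87 × 337/181 = 3.47 m/s.
Applying Bernoulli between the two ends and solving for P₂: P₂ = P₁ + ½ρ(v₁² − v₂²) − ρgΔh.
P₂ = 140000 + ½·1000·(1.87² − 3.47²) − 1000·9.81·(−16.3) = 140000 + (-4270) − (-160000) = 296000 Pa.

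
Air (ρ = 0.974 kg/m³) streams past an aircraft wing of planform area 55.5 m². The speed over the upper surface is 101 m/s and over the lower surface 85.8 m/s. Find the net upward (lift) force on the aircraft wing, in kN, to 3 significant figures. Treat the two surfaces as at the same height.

F ≈ 76.7 kN

The faster flow above has the lower pressure; Bernoulli (same height) gives ΔP = ½ρ(v_up² − v_low²).
ΔP = ½·0.974·(101² − 85.8²) = 1380 Pa.
Lift = ΔP · A = 1380 × 55.5 = 76700 N.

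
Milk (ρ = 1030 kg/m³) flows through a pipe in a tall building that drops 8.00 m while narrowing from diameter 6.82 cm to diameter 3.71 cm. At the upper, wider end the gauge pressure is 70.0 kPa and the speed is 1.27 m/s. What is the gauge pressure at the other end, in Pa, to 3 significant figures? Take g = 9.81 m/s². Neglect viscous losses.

Continuity gives A₁v₁ = A₂v₂, so v₂ = (36.5 cm²)/(10.8 cm²) × 1.27 m/s = 4.29 m/s.
Applying Bernoulli between the two ends and solving for P₂: P₂ = P₁ + ½ρ(v₁² − v₂²) − ρgΔh.
P₂ = 70000 + ½·1030·(1.27² − 4.29²) − 1030·9.81·(−8.00) = 70000 + (-8650) − (-80800) = 142000 Pa.

P₂ ≈ 142000 Pa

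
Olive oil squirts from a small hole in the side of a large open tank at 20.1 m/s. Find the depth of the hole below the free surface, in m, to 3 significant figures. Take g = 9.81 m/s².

For a small hole in a large open tank, ½v² = gh, giving h = v²/(2g).
h = 20.1²/(2·9.81) = 404/19.62 = 20.6 m.

20.6 m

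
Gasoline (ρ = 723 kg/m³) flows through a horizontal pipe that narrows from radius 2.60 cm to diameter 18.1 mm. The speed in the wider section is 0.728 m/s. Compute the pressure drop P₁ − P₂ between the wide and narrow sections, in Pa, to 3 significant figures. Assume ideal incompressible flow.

Continuity gives A₁v₁ = A₂v₂, so v₂ = (21.2 cm²)/(2.57 cm²) × 0.728 m/s = 6.01 m/s.
With no height change, Bernoulli's equation is P₁ + ½ρv₁² = P₂ + ½ρv₂².
P₁ − P₂ = ½·723·(6.01² − 0.728²) = ½·723·35.6 = 12900 Pa.

ΔP ≈ 12900 Pa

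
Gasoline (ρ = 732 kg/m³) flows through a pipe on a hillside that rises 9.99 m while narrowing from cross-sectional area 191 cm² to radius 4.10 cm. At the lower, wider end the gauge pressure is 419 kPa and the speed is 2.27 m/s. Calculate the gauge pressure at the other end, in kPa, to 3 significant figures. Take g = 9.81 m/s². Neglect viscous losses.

By continuity, v₂ = v₁·A₁/A₂ = 2.27·(191/52.8) = 8.21 m/s.
Applying Bernoulli between the two ends and solving for P₂: P₂ = P₁ + ½ρ(v₁² − v₂²) − ρgΔh.
P₂ = 419000 + ½·732·(2.27² − 8.21²) − 732·9.81·(+9.99) = 419000 + (-22800) − (71700) = 324000 Pa.

P₂ ≈ 324 kPa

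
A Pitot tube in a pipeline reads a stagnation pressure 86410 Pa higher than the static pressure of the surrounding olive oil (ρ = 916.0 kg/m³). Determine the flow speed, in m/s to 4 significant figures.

13.74 m/s

The dynamic pressure equals the rise in static pressure at the stagnation point: ΔP = ½ρv².
v = √(2ΔP/ρ) = √(2·86410/916.0) = 13.74 m/s.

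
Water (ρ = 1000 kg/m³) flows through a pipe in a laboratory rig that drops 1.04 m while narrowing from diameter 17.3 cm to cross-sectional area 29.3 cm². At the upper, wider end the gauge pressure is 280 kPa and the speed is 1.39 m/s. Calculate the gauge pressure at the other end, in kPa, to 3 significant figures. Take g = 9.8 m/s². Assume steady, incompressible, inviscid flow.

P₂ ≈ 229 kPa

Continuity gives A₁v₁ = A₂v₂, so v₂ = (235 cm²)/(29.3 cm²) × 1.39 m/s = 11.2 m/s.
Applying Bernoulli between the two ends and solving for P₂: P₂ = P₁ + ½ρ(v₁² − v₂²) − ρgΔh.
P₂ = 280000 + ½·1000·(1.39² − 11.2²) − 1000·9.8·(−1.04) = 280000 + (-61200) − (-10200) = 229000 Pa.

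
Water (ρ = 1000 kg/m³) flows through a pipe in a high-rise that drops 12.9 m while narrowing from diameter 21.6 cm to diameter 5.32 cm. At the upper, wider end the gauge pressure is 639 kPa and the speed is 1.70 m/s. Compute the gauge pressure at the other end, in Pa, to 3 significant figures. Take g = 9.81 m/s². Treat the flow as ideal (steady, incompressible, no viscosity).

374000 Pa

Mass conservation (A₁v₁ = A₂v₂) gives v₂ = 1.70 × 366/22.2 = 28.0 m/s.
Bernoulli: P₁ + ½ρv₁² + ρg h₁ = P₂ + ½ρv₂² + ρg h₂, so P₂ = P₁ + ½ρ(v₁² − v₂²) − ρg(h₂ − h₁).
P₂ = 639000 + ½·1000·(1.70² − 28.0²) − 1000·9.81·(−12.9) = 639000 + (-391000) − (-127000) = 374000 Pa.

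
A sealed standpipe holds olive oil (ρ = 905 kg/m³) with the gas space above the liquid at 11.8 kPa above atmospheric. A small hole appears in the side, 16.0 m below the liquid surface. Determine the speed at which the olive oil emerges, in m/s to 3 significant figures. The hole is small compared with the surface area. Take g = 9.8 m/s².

v = 18.4 m/s

Take point 1 at the surface (v₁ ≈ 0) and point 2 at the hole (at atmospheric pressure). Bernoulli: P₁ + ρg h = P_atm + ½ρv₂².
With P₁ − P_atm = 11800 Pa, v₂ = √(2gh + 2ΔP/ρ) = √(2·9.8·16.0 + 2·11800/905) = 18.4 m/s.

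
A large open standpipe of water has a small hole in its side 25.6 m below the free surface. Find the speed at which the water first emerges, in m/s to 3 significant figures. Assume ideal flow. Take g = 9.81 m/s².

Bernoulli from surface to hole (P equal, v_surface ≈ 0): v = √(2gh) = √(2×9.81×25.6) = 22.4 m/s.

v ≈ 22.4 m/s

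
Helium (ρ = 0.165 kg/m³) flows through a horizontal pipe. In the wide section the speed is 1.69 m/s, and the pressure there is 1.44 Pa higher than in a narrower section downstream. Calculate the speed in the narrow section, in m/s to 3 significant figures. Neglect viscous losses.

4.51 m/s

With h₁ = h₂, rearranging Bernoulli gives v₂ = √(v₁² + 2ΔP/ρ).
v₂ = √(1.69² + 2·1.44/0.165) = √(2.86 + 17.5) = 4.51 m/s.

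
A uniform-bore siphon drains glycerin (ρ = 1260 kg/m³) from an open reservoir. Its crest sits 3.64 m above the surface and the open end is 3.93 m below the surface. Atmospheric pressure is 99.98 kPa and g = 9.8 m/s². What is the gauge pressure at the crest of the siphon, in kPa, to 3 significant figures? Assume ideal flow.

-93.5 kPa

From the surface to the outlet (both open to atmosphere, surface at rest): v = √(2g·h_out) = √(2·9.8·3.93) = 8.78 m/s.
Continuity keeps v the same throughout the tube; from surface to crest, P_atm + 0 = P_top + ½ρv² + ρg·h_top.
P_top = 99980 − ½·1260·8.78² − 1260·9.8·3.64 = 6510 Pa. So P_gauge = P_top − P_atm = -93500 Pa.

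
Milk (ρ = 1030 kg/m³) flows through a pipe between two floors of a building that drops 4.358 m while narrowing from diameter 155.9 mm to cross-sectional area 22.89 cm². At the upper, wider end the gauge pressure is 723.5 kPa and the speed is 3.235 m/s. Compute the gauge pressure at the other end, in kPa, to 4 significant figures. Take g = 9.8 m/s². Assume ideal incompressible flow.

398.1 kPa

By continuity, v₂ = v₁·A₁/A₂ = 3.235·(190.9/22.89) = 26.98 m/s.
Applying Bernoulli between the two ends and solving for P₂: P₂ = P₁ + ½ρ(v₁² − v₂²) − ρgΔh.
P₂ = 723500 + ½·1030·(3.235² − 26.98²) − 1030·9.8·(−4.358) = 723500 + (-369400) − (-43990) = 398100 Pa.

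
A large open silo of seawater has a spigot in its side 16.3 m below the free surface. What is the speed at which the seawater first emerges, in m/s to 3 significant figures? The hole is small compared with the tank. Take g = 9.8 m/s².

v ≈ 17.9 m/s

Torricelli's result v = √(2gh) gives v = √(2·9.8·16.3) = 17.9 m/s.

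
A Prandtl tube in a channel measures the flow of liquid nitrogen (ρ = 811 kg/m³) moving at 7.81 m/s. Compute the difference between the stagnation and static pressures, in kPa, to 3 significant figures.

Bernoulli between the free stream and the stagnation point: ½ρv² = P_stag − P_static.
ΔP = ½·811·7.81² = 24700 Pa.

24.7 kPa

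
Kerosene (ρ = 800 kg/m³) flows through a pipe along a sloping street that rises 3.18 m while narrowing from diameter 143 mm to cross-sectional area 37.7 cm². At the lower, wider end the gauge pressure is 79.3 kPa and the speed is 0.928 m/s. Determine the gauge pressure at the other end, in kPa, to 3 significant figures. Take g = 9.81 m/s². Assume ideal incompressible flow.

P₂ ≈ 48.4 kPa

Continuity gives A₁v₁ = A₂v₂, so v₂ = (161 cm²)/(37.7 cm²) × 0.928 m/s = 3.95 m/s.
Applying Bernoulli between the two ends and solving for P₂: P₂ = P₁ + ½ρ(v₁² − v₂²) − ρgΔh.
P₂ = 79300 + ½·800·(0.928² − 3.95²) − 800·9.81·(+3.18) = 79300 + (-5910) − (25000) = 48400 Pa.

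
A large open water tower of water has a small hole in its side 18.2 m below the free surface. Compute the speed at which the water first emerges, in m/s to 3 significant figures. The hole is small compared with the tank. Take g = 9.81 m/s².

Bernoulli from surface to hole (P equal, v_surface ≈ 0): v = √(2gh) = √(2×9.81×18.2) = 18.9 m/s.

v = 18.9 m/s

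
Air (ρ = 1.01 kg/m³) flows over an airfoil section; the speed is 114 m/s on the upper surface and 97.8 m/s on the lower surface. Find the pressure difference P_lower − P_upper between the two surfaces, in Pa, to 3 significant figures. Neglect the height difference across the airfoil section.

ΔP = 1730 Pa

Bernoulli (same height): P_lower − P_upper = ½ρ(v_upper² − v_lower²).
ΔP = ½·1.01·(114² − 97.8²) = 1730 Pa.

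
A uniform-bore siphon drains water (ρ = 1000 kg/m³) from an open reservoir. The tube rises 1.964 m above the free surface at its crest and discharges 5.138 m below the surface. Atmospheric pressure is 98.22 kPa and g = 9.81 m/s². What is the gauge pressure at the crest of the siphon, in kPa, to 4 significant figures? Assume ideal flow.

From the surface to the outlet (both open to atmosphere, surface at rest): v = √(2g·h_out) = √(2·9.81·5.138) = 10.04 m/s.
With constant cross-section the crest speed equals v; applying Bernoulli from the surface up to the crest, P_top = P_atm − ½ρv² − ρg·h_top.
P_top = 98220 − ½·1000·10.04² − 1000·9.81·1.964 = 28550 Pa. So P_gauge = P_top − P_atm = -69670 Pa.

P_gauge ≈ -69.67 kPa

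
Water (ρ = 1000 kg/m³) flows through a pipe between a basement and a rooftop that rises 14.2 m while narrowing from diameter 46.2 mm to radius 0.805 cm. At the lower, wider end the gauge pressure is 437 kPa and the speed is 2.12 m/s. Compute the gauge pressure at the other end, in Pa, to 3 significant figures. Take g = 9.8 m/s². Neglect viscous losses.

P₂ ≈ 148000 Pa

The volume flow rate is constant, so v₂ = (A₁/A₂)v₁ = (16.8/2.04)·2.12 = 17.5 m/s.
Bernoulli: P₁ + ½ρv₁² + ρg h₁ = P₂ + ½ρv₂² + ρg h₂, so P₂ = P₁ + ½ρ(v₁² − v₂²) − ρg(h₂ − h₁).
P₂ = 437000 + ½·1000·(2.12² − 17.5²) − 1000·9.8·(+14.2) = 437000 + (-150000) − (139000) = 148000 Pa.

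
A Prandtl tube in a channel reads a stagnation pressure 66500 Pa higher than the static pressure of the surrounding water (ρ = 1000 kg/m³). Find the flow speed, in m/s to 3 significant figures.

The dynamic pressure equals the rise in static pressure at the stagnation point: ΔP = ½ρv².
v = √(2ΔP/ρ) = √(2·66500/1000) = 11.5 m/s.

v = 11.5 m/s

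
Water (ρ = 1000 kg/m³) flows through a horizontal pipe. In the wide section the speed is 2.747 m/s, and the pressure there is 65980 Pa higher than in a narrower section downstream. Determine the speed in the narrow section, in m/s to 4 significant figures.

v₂ ≈ 11.81 m/s

Along the level pipe P + ½ρv² is conserved, hence v₂² = v₁² + 2(P₁ − P₂)/ρ.
v₂ = √(2.747² + 2·65980/1000) = √(7.546 + 132.0) = 11.81 m/s.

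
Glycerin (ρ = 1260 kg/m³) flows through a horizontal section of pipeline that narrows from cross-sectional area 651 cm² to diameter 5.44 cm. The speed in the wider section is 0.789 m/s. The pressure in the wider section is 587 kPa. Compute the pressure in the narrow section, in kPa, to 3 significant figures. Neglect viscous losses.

Mass conservation (A₁v₁ = A₂v₂) gives v₂ = 0.789 × 651/23.2 = 22.1 m/s.
Along the horizontal streamline, P + ½ρv² is constant.
P₂ = P₁ − ½ρ(v₂² − v₁²) = 587000 − ½·1260·(22.1² − 0.789²) = 587000 − 307000 = 280000 Pa.

P₂ ≈ 280 kPa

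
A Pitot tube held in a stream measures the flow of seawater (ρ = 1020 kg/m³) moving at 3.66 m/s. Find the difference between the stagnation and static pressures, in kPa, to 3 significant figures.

ΔP = 6.83 kPa

At the stagnation point the flow is brought to rest, so Bernoulli gives P_stag − P_static = ½ρv².
ΔP = ½·1020·3.66² = 6830 Pa.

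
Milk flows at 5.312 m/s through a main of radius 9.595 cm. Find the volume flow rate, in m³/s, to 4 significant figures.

Q = A·v = 0.02892 m² × 5.312 m/s = 0.1536 m³/s.

Q ≈ 0.1536 m³/s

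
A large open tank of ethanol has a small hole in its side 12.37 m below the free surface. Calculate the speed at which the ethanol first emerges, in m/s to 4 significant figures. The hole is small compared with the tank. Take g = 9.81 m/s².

v ≈ 15.58 m/s

The surface is effectively still and both ends are open, so ½v² = gh and v = √(2·9.81·12.37) = 15.58 m/s.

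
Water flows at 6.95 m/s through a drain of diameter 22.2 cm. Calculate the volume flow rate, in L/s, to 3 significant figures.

Q = A·v = 0.0387 m² × 6.95 m/s = 0.269 m³/s.
Converting: 0.269 m³/s × 1000 = 269 L/s.

Q ≈ 269 L/s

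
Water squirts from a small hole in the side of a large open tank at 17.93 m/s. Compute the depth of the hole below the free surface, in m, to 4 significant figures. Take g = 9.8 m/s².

h ≈ 16.40 m

Torricelli: v = √(2gh), so h = v²/(2g).
h = 17.93²/(2·9.8) = 321.5/19.60 = 16.40 m.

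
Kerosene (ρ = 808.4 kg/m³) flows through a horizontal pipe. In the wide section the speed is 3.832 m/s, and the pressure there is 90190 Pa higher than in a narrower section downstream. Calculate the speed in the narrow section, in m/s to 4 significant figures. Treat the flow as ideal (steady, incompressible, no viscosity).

Along the level pipe P + ½ρv² is conserved, hence v₂² = v₁² + 2(P₁ − P₂)/ρ.
v₂ = √(3.832² + 2·90190/808.4) = √(14.68 + 223.1) = 15.42 m/s.

v₂ = 15.42 m/s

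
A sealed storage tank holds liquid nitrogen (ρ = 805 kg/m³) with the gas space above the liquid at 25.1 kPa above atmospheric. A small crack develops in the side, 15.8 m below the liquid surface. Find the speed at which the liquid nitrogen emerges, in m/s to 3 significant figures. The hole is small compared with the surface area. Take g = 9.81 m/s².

Take point 1 at the surface (v₁ ≈ 0) and point 2 at the hole (at atmospheric pressure). Bernoulli: P₁ + ρg h = P_atm + ½ρv₂².
With P₁ − P_atm = 25100 Pa, v₂ = √(2gh + 2ΔP/ρ) = √(2·9.81·15.8 + 2·25100/805) = 19.3 m/s.

v ≈ 19.3 m/s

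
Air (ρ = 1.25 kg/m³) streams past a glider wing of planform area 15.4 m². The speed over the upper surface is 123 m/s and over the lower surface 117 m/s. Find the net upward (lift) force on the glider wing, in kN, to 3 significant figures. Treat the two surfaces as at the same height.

F = 13.9 kN

The faster flow above has the lower pressure; Bernoulli (same height) gives ΔP = ½ρ(v_up² − v_low²).
ΔP = ½·1.25·(123² − 117²) = 900 Pa.
Lift = ΔP · A = 900 × 15.4 = 13900 N.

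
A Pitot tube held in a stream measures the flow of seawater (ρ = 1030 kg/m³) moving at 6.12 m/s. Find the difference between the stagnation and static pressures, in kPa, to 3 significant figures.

19.3 kPa

Bernoulli between the free stream and the stagnation point: ½ρv² = P_stag − P_static.
ΔP = ½·1030·6.12² = 19300 Pa.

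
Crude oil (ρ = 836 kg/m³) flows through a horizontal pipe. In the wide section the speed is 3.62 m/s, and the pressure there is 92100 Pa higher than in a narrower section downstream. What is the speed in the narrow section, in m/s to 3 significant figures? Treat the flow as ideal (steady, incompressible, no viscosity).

v₂ ≈ 15.3 m/s

Horizontal Bernoulli: P₁ + ½ρv₁² = P₂ + ½ρv₂², so v₂² = v₁² + 2(P₁ − P₂)/ρ.
v₂ = √(3.62² + 2·92100/836) = √(13.1 + 220) = 15.3 m/s.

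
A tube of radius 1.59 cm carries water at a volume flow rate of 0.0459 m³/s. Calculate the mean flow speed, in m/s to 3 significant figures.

Q = 0.0459 m³/s = 0.0459 m³/s.
v = Q/A = 0.0459 / 0.000794 = 57.8 m/s.

v ≈ 57.8 m/s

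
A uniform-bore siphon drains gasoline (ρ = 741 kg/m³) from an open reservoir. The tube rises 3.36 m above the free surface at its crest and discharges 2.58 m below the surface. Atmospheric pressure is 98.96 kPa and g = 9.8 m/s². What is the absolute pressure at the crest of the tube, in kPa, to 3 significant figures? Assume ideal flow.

P_top ≈ 55.8 kPa

From the surface to the outlet (both open to atmosphere, surface at rest): v = √(2g·h_out) = √(2·9.8·2.58) = 7.11 m/s.
The bore is uniform, so the speed at the crest is the same v. Bernoulli surface→crest: P_atm = P_top + ½ρv² + ρg·h_top.
P_top = 98960 − ½·741·7.11² − 741·9.8·3.36 = 55800 Pa.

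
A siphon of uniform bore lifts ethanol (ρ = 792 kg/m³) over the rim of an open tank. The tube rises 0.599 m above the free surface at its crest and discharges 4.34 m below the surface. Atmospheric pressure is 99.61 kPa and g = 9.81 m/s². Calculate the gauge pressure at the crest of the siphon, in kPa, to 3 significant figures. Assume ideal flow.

From the surface to the outlet (both open to atmosphere, surface at rest): v = √(2g·h_out) = √(2·9.81·4.34) = 9.23 m/s.
The bore is uniform, so the speed at the crest is the same v. Bernoulli surface→crest: P_atm = P_top + ½ρv² + ρg·h_top.
P_top = 99610 − ½·792·9.23² − 792·9.81·0.599 = 61200 Pa. So P_gauge = P_top − P_atm = -38400 Pa.

-38.4 kPa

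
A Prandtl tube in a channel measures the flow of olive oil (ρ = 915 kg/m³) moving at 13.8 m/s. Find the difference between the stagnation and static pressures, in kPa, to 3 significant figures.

Bernoulli between the free stream and the stagnation point: ½ρv² = P_stag − P_static.
ΔP = ½·915·13.8² = 87100 Pa.

87.1 kPa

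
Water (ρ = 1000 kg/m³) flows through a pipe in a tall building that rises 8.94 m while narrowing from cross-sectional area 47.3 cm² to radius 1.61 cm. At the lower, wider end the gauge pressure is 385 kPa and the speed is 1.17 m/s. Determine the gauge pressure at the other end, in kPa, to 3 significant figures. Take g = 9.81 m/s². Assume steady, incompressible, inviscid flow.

Mass conservation (A₁v₁ = A₂v₂) gives v₂ = 1.17 × 47.3/8.14 = 6.80 m/s.
Applying Bernoulli between the two ends and solving for P₂: P₂ = P₁ + ½ρ(v₁² − v₂²) − ρgΔh.
P₂ = 385000 + ½·1000·(1.17² − 6.80²) − 1000·9.81·(+8.94) = 385000 + (-22400) − (87700) = 275000 Pa.

P₂ ≈ 275 kPa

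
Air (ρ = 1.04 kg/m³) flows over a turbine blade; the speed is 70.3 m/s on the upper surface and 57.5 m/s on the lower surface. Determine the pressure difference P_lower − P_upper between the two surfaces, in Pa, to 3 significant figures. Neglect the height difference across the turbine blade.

The pressure is lower where the speed is higher: ΔP = ½ρ(v_up² − v_low²).
ΔP = ½·1.04·(70.3² − 57.5²) = 851 Pa.

ΔP ≈ 851 Pa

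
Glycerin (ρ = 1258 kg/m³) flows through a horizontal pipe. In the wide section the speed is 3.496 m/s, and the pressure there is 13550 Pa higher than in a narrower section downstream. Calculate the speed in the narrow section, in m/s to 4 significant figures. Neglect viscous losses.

5.811 m/s

Horizontal Bernoulli: P₁ + ½ρv₁² = P₂ + ½ρv₂², so v₂² = v₁² + 2(P₁ − P₂)/ρ.
v₂ = √(3.496² + 2·13550/1258) = √(12.22 + 21.54) = 5.811 m/s.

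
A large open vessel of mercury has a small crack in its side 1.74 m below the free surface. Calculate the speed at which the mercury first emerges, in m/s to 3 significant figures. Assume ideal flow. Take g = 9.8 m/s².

v = 5.84 m/s

The surface is effectively still and both ends are open, so ½v² = gh and v = √(2·9.8·1.74) = 5.84 m/s.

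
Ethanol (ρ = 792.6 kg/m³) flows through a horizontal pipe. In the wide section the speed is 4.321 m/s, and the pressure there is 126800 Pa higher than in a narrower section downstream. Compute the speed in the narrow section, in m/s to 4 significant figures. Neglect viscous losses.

v₂ = 18.40 m/s

Along the level pipe P + ½ρv² is conserved, hence v₂² = v₁² + 2(P₁ − P₂)/ρ.
v₂ = √(4.321² + 2·126800/792.6) = √(18.67 + 320.0) = 18.40 m/s.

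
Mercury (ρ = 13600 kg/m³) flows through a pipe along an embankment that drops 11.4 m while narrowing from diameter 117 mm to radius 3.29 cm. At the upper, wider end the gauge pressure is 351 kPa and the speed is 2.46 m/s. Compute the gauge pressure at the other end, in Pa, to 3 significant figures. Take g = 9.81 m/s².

P₂ ≈ 1500000 Pa

By continuity, v₂ = v₁·A₁/A₂ = 2.46·(108/34.0) = 7.78 m/s.
Energy conservation along the streamline gives P₂ = P₁ − ½ρ(v₂² − v₁²) − ρg(h₂ − h₁).
P₂ = 351000 + ½·13600·(2.46² − 7.78²) − 13600·9.81·(−11.4) = 351000 + (-370000) − (-1520000) = 1500000 Pa.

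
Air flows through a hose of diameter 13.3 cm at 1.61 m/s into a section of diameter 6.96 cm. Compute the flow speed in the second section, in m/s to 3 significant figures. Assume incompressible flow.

By continuity, v₂ = v₁·A₁/A₂ = 1.61·(139/38.0) = 5.88 m/s.

v₂ = 5.88 m/s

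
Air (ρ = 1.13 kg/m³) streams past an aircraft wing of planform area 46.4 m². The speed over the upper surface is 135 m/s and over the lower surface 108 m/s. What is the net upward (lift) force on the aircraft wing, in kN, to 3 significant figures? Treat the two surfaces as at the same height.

From P + ½ρv² = const at equal height, P_low − P_up = ½ρ(v_up² − v_low²).
ΔP = ½·1.13·(135² − 108²) = 3710 Pa.
Lift = ΔP · A = 3710 × 46.4 = 172000 N.

F ≈ 172 kN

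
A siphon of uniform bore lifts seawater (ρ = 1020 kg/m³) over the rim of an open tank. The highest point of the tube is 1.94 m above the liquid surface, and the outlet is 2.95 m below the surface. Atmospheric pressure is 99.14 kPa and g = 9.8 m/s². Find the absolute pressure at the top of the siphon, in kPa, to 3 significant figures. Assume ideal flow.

From the surface to the outlet (both open to atmosphere, surface at rest): v = √(2g·h_out) = √(2·9.8·2.95) = 7.60 m/s.
The bore is uniform, so the speed at the crest is the same v. Bernoulli surface→crest: P_atm = P_top + ½ρv² + ρg·h_top.
P_top = 99140 − ½·1020·7.60² − 1020·9.8·1.94 = 50300 Pa.

P_top = 50.3 kPa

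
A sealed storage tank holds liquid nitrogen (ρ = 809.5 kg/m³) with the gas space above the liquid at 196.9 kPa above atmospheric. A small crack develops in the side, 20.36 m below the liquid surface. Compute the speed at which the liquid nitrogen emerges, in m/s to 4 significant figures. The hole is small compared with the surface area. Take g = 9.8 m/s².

v ≈ 29.76 m/s

Take point 1 at the surface (v₁ ≈ 0) and point 2 at the hole (at atmospheric pressure). Bernoulli: P₁ + ρg h = P_atm + ½ρv₂².
With P₁ − P_atm = 196900 Pa, v₂ = √(2gh + 2ΔP/ρ) = √(2·9.8·20.36 + 2·196900/809.5) = 29.76 m/s.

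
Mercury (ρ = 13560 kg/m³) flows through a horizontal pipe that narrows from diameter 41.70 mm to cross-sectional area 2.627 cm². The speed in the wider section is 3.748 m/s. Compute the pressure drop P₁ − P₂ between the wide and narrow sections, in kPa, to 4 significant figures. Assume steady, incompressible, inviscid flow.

ΔP ≈ 2479 kPa

Mass conservation (A₁v₁ = A₂v₂) gives v₂ = 3.748 × 13.66/2.627 = 19.49 m/s.
With no height change, Bernoulli's equation is P₁ + ½ρv₁² = P₂ + ½ρv₂².
P₁ − P₂ = ½·13560·(19.49² − 3.748²) = ½·13560·365.6 = 2479000 Pa.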